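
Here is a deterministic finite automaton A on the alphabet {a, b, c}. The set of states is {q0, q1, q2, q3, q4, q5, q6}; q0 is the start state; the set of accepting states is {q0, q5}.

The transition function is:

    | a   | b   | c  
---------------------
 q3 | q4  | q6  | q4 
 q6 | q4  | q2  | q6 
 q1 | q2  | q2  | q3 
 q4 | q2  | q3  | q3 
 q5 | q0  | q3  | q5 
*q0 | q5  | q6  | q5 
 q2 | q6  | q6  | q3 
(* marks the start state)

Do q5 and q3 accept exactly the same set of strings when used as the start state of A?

No

States {q1} cannot be reached from the start state, so discard them.
Initial partition by acceptance: {q0,q5} | {q2,q3,q4,q6}.
Stable partition: {q0,q5} | {q2,q3,q4,q6} — 2 equivalence classes.
q5 and q3 end up in different blocks, so they are distinguishable. For instance, the string 'ε' is accepted from only q5.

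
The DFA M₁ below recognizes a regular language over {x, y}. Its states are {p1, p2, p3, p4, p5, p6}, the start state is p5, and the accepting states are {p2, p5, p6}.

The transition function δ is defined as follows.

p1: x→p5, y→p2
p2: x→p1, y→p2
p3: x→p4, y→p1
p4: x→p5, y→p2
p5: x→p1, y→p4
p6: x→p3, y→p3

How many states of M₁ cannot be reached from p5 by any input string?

BFS from p5 reaches {p1, p2, p4, p5}; the 2 state(s) p3, p6 are never visited.

2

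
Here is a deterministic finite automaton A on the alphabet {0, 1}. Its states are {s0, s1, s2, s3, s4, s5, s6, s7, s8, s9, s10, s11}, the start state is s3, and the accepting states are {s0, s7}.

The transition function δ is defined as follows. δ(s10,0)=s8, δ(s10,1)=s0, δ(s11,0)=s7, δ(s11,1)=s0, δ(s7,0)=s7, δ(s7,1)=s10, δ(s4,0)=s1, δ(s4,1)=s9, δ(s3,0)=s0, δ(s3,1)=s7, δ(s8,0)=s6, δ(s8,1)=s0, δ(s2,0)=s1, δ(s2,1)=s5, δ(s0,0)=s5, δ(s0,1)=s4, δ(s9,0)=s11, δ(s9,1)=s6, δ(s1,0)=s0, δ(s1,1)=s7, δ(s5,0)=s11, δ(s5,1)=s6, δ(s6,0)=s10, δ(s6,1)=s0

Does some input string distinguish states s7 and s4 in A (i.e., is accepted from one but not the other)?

First remove the unreachable states {s2}; 11 states remain.
Start with accepting vs non-accepting: {s0,s7} | {s1,s3,s4,s5,s6,s8,s9,s10,s11}.
On input 0, block {s0,s7} splits into {s0} and {s7}.
On input 0, block {s1,s3,s4,s5,s6,s8,s9,s10,s11} splits into {s4,s5,s6,s8,s9,s10} and {s1,s3} and {s11}.
Refine {s4,s5,s6,s8,s9,s10} on symbol 0: members go to different blocks, giving {s6,s8,s10} and {s5,s9} and {s4}.
The partition is now stable with 7 blocks: {s0} | {s6,s8,s10} | {s7} | {s1,s3} | {s11} | {s5,s9} | {s4}.
s7 and s4 end up in different blocks, so they are distinguishable. For instance, the string 'ε' is accepted from only s7.

Yes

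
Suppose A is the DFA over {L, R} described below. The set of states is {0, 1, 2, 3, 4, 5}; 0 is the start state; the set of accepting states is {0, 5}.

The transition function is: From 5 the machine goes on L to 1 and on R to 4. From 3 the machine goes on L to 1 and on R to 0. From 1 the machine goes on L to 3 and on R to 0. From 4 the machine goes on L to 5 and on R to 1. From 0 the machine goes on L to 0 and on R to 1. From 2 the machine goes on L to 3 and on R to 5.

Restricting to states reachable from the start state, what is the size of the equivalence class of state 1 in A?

First remove the unreachable states {2,4,5}; 3 states remain.
Start with accepting vs non-accepting: {0} | {1,3}.
No further refinement is possible. Final partition (2 blocks): {0} | {1,3}.
The equivalence class containing 1 is {1,3}, of size 2.

2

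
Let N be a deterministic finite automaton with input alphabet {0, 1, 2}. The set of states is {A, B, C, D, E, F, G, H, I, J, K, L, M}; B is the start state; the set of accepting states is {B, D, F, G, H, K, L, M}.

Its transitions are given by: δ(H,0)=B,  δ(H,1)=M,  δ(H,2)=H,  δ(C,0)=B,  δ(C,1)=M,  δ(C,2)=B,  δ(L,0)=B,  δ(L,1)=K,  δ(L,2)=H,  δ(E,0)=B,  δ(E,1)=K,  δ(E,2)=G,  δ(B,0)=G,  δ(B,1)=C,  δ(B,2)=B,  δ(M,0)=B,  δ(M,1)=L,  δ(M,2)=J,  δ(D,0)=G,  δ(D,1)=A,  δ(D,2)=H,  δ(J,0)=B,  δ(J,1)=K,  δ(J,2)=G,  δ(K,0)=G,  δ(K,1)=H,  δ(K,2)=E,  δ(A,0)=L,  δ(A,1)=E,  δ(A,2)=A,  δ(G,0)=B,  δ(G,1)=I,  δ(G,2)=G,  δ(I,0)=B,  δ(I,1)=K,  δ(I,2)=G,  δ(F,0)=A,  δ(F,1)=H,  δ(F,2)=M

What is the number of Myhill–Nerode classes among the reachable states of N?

4

States {A,D,F} cannot be reached from the start state, so discard them.
Start with accepting vs non-accepting: {B,G,H,K,L,M} | {C,E,I,J}.
Refine {B,G,H,K,L,M} on symbol 1: members go to different blocks, giving {H,K,L,M} and {B,G}.
Split {H,K,L,M} by δ(·,2) → {H,L} and {K,M}.
Stable partition: {H,L} | {C,E,I,J} | {B,G} | {K,M} — 4 equivalence classes.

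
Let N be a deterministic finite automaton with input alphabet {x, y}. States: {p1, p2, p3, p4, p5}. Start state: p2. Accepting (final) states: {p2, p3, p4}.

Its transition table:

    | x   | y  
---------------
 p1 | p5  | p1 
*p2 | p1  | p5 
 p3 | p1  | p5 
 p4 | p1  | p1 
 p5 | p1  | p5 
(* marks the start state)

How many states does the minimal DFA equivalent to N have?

Reachable states from the start: {p1,p2,p5}. Unreachable: {p3,p4} — drop them.
P0 = {p2} | {p1,p5}.
No further refinement is possible. Final partition (2 blocks): {p2} | {p1,p5}.

2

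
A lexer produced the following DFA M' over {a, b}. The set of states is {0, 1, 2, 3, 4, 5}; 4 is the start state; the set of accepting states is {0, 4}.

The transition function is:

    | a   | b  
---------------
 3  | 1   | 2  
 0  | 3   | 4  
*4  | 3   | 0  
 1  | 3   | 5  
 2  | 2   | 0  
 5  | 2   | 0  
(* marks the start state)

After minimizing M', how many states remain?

Every state is reachable, so we keep all 6.
P0 = {0,4} | {1,2,3,5}.
On input b, block {1,2,3,5} splits into {1,3} and {2,5}.
No further refinement is possible. Final partition (3 blocks): {0,4} | {1,3} | {2,5}.

3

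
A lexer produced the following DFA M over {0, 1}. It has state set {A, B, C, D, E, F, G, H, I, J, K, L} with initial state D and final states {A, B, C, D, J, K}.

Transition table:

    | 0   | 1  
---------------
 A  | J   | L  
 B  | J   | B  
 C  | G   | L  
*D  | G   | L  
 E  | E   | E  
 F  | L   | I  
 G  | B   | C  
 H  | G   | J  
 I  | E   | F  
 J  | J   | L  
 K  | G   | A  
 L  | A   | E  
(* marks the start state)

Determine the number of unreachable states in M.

4

BFS from D reaches {A, B, C, D, E, G, J, L}; the 4 state(s) F, H, I, K are never visited.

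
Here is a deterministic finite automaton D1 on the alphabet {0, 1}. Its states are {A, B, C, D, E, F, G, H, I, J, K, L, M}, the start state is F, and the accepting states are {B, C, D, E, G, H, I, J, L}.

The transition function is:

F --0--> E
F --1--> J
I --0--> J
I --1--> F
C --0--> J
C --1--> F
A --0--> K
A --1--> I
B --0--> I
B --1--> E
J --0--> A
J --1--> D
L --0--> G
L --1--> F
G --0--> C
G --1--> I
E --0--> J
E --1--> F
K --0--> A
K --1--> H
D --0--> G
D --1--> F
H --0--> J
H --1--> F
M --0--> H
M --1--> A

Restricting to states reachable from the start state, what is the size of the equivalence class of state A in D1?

First remove the unreachable states {B,L,M}; 10 states remain.
P0 = {C,D,E,G,H,I,J} | {A,F,K}.
Split {C,D,E,G,H,I,J} by δ(·,0) → {C,D,E,G,H,I} and {J}.
Refine {C,D,E,G,H,I} on symbol 0: members go to different blocks, giving {C,E,H,I} and {D,G}.
Split {A,F,K} by δ(·,0) → {A,K} and {F}.
On input 0, block {D,G} splits into {D} and {G}.
Stable partition: {C,E,H,I} | {A,K} | {J} | {D} | {F} | {G} — 6 equivalence classes.
The equivalence class containing A is {A,K}, of size 2.

2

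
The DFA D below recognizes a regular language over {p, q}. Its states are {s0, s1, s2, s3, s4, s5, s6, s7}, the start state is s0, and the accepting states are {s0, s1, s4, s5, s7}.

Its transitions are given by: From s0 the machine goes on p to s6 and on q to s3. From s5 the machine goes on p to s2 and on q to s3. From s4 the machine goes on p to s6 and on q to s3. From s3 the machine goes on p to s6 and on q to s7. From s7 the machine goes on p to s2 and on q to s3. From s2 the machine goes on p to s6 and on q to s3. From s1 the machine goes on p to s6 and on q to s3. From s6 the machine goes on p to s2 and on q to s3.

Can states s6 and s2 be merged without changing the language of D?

Reachable states from the start: {s0,s2,s3,s6,s7}. Unreachable: {s1,s4,s5} — drop them.
Start with accepting vs non-accepting: {s0,s7} | {s2,s3,s6}.
Refine {s2,s3,s6} on symbol q: members go to different blocks, giving {s2,s6} and {s3}.
Stable partition: {s0,s7} | {s2,s6} | {s3} — 3 equivalence classes.
s6 and s2 lie in the same block of the stable partition, so they are equivalent — no string distinguishes them.

Yes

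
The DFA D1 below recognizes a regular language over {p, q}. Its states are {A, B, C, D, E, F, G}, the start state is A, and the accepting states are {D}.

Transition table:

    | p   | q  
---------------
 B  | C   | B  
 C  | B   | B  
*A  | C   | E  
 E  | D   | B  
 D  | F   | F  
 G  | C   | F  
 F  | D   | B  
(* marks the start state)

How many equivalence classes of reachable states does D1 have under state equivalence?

States {G} cannot be reached from the start state, so discard them.
Initial partition by acceptance: {D} | {A,B,C,E,F}.
Refine {A,B,C,E,F} on symbol p: members go to different blocks, giving {A,B,C} and {E,F}.
On input q, block {A,B,C} splits into {B,C} and {A}.
No further refinement is possible. Final partition (4 blocks): {D} | {B,C} | {E,F} | {A}.

4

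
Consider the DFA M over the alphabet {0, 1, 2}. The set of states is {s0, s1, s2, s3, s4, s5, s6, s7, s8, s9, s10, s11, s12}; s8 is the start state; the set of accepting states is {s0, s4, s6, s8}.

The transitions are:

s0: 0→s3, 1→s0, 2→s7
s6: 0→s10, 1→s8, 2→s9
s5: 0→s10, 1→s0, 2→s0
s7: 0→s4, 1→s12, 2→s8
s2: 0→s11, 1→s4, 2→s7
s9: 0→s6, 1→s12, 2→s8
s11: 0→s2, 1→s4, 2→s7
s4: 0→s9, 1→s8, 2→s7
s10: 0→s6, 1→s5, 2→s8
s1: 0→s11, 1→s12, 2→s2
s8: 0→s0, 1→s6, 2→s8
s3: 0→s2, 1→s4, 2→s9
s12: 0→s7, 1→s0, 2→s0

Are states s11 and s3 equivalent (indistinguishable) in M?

Yes

Reachable states from the start: {s0,s2,s3,s4,s5,s6,s7,s8,s9,s10,s11,s12}. Unreachable: {s1} — drop them.
P0 = {s0,s4,s6,s8} | {s2,s3,s5,s7,s9,s10,s11,s12}.
Split {s0,s4,s6,s8} by δ(·,0) → {s0,s4,s6} and {s8}.
On input 1, block {s0,s4,s6} splits into {s4,s6} and {s0}.
Split {s2,s3,s5,s7,s9,s10,s11,s12} by δ(·,0) → {s2,s3,s5,s11,s12} and {s7,s9,s10}.
Refine {s2,s3,s5,s11,s12} on symbol 0: members go to different blocks, giving {s2,s3,s11} and {s5,s12}.
No further refinement is possible. Final partition (6 blocks): {s4,s6} | {s2,s3,s11} | {s8} | {s0} | {s7,s9,s10} | {s5,s12}.
s11 and s3 lie in the same block of the stable partition, so they are equivalent — no string distinguishes them.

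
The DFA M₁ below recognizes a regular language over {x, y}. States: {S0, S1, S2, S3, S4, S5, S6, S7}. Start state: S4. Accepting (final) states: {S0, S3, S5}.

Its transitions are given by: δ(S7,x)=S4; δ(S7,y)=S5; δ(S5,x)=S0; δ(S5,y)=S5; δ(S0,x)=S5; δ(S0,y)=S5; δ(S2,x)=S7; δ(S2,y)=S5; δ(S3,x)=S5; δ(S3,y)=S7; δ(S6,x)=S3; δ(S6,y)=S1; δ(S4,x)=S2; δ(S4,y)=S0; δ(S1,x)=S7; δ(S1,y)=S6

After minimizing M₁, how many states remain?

2

Reachable states from the start: {S0,S2,S4,S5,S7}. Unreachable: {S1,S3,S6} — drop them.
Initial partition by acceptance: {S0,S5} | {S2,S4,S7}.
Stable partition: {S0,S5} | {S2,S4,S7} — 2 equivalence classes.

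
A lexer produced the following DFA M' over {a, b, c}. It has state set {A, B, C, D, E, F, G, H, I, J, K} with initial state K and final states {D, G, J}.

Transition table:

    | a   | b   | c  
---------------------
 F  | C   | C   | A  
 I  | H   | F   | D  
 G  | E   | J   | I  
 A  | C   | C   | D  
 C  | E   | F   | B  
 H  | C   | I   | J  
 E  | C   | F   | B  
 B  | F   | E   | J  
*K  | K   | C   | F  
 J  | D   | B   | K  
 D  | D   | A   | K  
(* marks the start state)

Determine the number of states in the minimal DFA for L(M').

States {G,H,I} cannot be reached from the start state, so discard them.
Start with accepting vs non-accepting: {D,J} | {A,B,C,E,F,K}.
Refine {A,B,C,E,F,K} on symbol c: members go to different blocks, giving {C,E,F,K} and {A,B}.
Refine {C,E,F,K} on symbol c: members go to different blocks, giving {C,E,F} and {K}.
Stable partition: {D,J} | {C,E,F} | {A,B} | {K} — 4 equivalence classes.

4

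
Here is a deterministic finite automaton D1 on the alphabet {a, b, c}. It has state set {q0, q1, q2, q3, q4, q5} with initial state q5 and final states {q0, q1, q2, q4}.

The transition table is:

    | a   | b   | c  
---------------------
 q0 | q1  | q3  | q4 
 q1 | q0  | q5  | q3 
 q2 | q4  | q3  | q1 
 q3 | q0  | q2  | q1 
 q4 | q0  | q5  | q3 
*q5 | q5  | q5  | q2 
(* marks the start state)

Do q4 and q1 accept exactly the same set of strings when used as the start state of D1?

Yes

Initial partition by acceptance: {q0,q1,q2,q4} | {q3,q5}.
On input c, block {q0,q1,q2,q4} splits into {q0,q2} and {q1,q4}.
Split {q3,q5} by δ(·,a) → {q3} and {q5}.
Stable partition: {q0,q2} | {q3} | {q1,q4} | {q5} — 4 equivalence classes.
q4 and q1 lie in the same block of the stable partition, so they are equivalent — no string distinguishes them.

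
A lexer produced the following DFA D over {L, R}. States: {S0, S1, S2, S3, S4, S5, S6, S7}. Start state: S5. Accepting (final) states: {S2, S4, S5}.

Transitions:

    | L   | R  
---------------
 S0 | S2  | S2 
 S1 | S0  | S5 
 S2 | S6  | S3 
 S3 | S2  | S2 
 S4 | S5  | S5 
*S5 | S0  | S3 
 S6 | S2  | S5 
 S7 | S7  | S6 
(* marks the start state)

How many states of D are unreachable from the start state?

3

No path from S5 leads to S1, S4, S7; the other 5 states are all reachable.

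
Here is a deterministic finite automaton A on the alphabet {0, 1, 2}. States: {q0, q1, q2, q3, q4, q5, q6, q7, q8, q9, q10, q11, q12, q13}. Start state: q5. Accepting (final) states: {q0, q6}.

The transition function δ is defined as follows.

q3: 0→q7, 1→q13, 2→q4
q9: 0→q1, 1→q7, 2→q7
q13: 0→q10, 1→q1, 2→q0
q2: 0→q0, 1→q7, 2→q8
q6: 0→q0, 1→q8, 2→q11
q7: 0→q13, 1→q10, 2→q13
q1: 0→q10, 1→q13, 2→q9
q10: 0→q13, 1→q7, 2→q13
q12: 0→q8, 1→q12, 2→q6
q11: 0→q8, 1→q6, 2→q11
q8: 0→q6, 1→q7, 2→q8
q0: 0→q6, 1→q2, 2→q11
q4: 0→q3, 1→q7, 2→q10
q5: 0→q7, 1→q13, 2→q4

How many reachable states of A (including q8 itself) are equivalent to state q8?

States {q12} cannot be reached from the start state, so discard them.
P0 = {q0,q6} | {q1,q2,q3,q4,q5,q7,q8,q9,q10,q11,q13}.
On input 0, block {q1,q2,q3,q4,q5,q7,q8,q9,q10,q11,q13} splits into {q1,q3,q4,q5,q7,q9,q10,q11,q13} and {q2,q8}.
On input 0, block {q1,q3,q4,q5,q7,q9,q10,q11,q13} splits into {q1,q3,q4,q5,q7,q9,q10,q13} and {q11}.
On input 2, block {q1,q3,q4,q5,q7,q9,q10,q13} splits into {q1,q3,q4,q5,q7,q9,q10} and {q13}.
On input 0, block {q1,q3,q4,q5,q7,q9,q10} splits into {q1,q3,q4,q5,q9} and {q7,q10}.
Refine {q1,q3,q4,q5,q9} on symbol 0: members go to different blocks, giving {q1,q3,q5} and {q4,q9}.
Stable partition: {q0,q6} | {q1,q3,q5} | {q2,q8} | {q11} | {q13} | {q7,q10} | {q4,q9} — 7 equivalence classes.
State q8 belongs to the block {q2,q8}, which has 2 states.

2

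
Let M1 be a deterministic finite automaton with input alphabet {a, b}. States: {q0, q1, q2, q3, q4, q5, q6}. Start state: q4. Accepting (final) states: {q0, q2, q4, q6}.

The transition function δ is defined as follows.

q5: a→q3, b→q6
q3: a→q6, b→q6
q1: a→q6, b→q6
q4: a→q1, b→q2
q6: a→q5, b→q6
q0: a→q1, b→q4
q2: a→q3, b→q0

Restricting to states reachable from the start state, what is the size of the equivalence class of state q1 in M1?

Every state is reachable, so we keep all 7.
Start with accepting vs non-accepting: {q0,q2,q4,q6} | {q1,q3,q5}.
Split {q1,q3,q5} by δ(·,a) → {q1,q3} and {q5}.
Split {q0,q2,q4,q6} by δ(·,a) → {q0,q2,q4} and {q6}.
The partition is now stable with 4 blocks: {q0,q2,q4} | {q1,q3} | {q5} | {q6}.
The equivalence class containing q1 is {q1,q3}, of size 2.

2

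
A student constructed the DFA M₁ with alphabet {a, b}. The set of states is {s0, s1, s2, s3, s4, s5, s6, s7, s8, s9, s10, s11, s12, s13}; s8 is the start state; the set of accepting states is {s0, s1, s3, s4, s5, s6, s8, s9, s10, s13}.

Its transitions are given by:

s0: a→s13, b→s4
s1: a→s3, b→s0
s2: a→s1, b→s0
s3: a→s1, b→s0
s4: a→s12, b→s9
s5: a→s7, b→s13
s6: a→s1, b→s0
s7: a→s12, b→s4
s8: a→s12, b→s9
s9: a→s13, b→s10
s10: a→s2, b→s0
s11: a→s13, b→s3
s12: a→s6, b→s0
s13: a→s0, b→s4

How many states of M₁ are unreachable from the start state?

3

BFS from s8 reaches {s0, s1, s2, s3, s4, s6, s8, s9, s10, s12, s13}; the 3 state(s) s5, s7, s11 are never visited.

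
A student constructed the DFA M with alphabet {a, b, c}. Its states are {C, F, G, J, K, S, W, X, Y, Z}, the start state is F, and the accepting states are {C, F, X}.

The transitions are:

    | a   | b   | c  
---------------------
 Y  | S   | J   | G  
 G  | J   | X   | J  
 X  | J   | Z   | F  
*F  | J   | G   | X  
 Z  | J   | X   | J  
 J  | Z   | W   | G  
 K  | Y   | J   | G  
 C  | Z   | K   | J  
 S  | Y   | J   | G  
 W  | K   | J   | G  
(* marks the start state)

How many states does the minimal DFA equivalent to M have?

4

Reachable states from the start: {F,G,J,K,S,W,X,Y,Z}. Unreachable: {C} — drop them.
Initial partition by acceptance: {F,X} | {G,J,K,S,W,Y,Z}.
On input b, block {G,J,K,S,W,Y,Z} splits into {J,K,S,W,Y} and {G,Z}.
On input a, block {J,K,S,W,Y} splits into {K,S,W,Y} and {J}.
Stable partition: {F,X} | {K,S,W,Y} | {G,Z} | {J} — 4 equivalence classes.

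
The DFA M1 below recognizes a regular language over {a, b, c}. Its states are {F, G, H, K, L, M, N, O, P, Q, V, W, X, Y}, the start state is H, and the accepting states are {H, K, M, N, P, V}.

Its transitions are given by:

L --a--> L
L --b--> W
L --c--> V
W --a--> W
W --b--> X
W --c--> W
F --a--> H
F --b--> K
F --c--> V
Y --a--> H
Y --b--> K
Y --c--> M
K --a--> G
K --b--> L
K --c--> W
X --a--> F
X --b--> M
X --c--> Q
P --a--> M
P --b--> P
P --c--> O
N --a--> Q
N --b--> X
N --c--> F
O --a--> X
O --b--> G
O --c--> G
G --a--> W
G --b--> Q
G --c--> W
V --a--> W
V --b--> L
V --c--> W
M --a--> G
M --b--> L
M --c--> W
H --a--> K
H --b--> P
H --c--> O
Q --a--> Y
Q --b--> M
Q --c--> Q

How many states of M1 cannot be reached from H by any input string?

BFS from H reaches {F, G, H, K, L, M, O, P, Q, V, W, X, Y}; the 1 state(s) N are never visited.

1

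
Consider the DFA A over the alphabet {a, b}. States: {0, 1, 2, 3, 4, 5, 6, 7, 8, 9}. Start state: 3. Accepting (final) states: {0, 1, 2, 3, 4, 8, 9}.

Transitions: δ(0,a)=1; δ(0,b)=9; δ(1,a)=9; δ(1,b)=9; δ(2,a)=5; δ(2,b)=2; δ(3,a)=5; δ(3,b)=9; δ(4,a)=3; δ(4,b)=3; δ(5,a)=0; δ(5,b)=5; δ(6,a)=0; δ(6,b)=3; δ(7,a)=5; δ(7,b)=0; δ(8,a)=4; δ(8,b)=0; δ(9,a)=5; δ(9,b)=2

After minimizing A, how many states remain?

4

Reachable states from the start: {0,1,2,3,5,9}. Unreachable: {4,6,7,8} — drop them.
Start with accepting vs non-accepting: {0,1,2,3,9} | {5}.
Refine {0,1,2,3,9} on symbol a: members go to different blocks, giving {2,3,9} and {0,1}.
Split {0,1} by δ(·,a) → {0} and {1}.
Stable partition: {2,3,9} | {5} | {0} | {1} — 4 equivalence classes.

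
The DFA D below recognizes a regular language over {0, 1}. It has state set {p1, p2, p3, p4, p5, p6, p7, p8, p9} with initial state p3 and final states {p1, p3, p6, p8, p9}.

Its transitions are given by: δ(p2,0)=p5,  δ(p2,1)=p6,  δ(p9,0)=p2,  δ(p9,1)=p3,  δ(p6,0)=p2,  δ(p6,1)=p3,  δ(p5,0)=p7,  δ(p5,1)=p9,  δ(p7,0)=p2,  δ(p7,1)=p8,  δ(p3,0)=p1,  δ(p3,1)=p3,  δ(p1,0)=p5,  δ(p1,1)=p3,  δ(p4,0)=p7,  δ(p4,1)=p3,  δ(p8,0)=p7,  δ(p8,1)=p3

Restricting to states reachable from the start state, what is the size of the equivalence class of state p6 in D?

4

Reachable states from the start: {p1,p2,p3,p5,p6,p7,p8,p9}. Unreachable: {p4} — drop them.
P0 = {p1,p3,p6,p8,p9} | {p2,p5,p7}.
On input 0, block {p1,p3,p6,p8,p9} splits into {p1,p6,p8,p9} and {p3}.
No further refinement is possible. Final partition (3 blocks): {p1,p6,p8,p9} | {p2,p5,p7} | {p3}.
The equivalence class containing p6 is {p1,p6,p8,p9}, of size 4.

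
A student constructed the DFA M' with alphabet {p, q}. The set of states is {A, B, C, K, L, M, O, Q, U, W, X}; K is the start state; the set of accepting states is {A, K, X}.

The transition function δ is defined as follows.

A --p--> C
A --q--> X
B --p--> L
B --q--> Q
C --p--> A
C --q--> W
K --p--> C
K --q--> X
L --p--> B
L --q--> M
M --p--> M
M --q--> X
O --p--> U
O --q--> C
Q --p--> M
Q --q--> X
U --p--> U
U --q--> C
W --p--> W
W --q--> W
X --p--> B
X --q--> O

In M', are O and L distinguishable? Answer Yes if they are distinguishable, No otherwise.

Yes

All states are reachable from the start state.
Initial partition by acceptance: {A,K,X} | {B,C,L,M,O,Q,U,W}.
On input q, block {A,K,X} splits into {A,K} and {X}.
Split {B,C,L,M,O,Q,U,W} by δ(·,p) → {B,L,M,O,Q,U,W} and {C}.
Split {B,L,M,O,Q,U,W} by δ(·,q) → {B,L,W} and {O,U} and {M,Q}.
On input q, block {B,L,W} splits into {B,L} and {W}.
The partition is now stable with 7 blocks: {A,K} | {B,L} | {X} | {C} | {O,U} | {M,Q} | {W}.
O and L end up in different blocks, so they are distinguishable. For instance, the string 'qp' is accepted from only O.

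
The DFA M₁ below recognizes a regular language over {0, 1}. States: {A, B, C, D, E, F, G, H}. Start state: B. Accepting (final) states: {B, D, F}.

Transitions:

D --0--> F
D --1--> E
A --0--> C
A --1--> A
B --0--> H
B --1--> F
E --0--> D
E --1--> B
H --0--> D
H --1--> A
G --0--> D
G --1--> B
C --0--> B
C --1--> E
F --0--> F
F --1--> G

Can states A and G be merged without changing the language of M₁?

P0 = {B,D,F} | {A,C,E,G,H}.
On input 0, block {B,D,F} splits into {D,F} and {B}.
Refine {A,C,E,G,H} on symbol 0: members go to different blocks, giving {E,G,H} and {A} and {C}.
Split {E,G,H} by δ(·,1) → {E,G} and {H}.
The partition is now stable with 6 blocks: {D,F} | {E,G} | {B} | {A} | {C} | {H}.
A and G end up in different blocks, so they are distinguishable. For instance, the string '0' is accepted from only G.

No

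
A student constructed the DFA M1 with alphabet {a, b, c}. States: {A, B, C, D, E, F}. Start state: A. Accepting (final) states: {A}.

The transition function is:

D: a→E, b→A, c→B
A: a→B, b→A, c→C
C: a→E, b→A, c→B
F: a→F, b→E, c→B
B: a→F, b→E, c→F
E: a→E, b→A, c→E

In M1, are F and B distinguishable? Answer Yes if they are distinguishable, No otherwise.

No

Reachable states from the start: {A,B,C,E,F}. Unreachable: {D} — drop them.
Start with accepting vs non-accepting: {A} | {B,C,E,F}.
On input b, block {B,C,E,F} splits into {B,F} and {C,E}.
On input c, block {C,E} splits into {C} and {E}.
Stable partition: {A} | {B,F} | {C} | {E} — 4 equivalence classes.
F and B lie in the same block of the stable partition, so they are equivalent — no string distinguishes them.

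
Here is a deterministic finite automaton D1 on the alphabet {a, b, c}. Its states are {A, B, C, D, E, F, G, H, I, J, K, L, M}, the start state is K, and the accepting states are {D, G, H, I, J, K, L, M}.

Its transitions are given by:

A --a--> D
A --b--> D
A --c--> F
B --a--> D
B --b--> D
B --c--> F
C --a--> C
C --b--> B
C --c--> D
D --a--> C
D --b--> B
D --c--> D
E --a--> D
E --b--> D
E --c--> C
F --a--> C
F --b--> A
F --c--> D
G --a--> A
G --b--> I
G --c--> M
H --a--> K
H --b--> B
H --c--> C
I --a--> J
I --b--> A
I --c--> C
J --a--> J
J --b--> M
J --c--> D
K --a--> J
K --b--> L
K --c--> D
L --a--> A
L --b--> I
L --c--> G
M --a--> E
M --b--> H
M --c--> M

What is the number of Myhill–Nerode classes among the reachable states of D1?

6

All states are reachable from the start state.
P0 = {D,G,H,I,J,K,L,M} | {A,B,C,E,F}.
Refine {D,G,H,I,J,K,L,M} on symbol a: members go to different blocks, giving {D,G,L,M} and {H,I,J,K}.
On input b, block {D,G,L,M} splits into {G,L,M} and {D}.
Refine {A,B,C,E,F} on symbol a: members go to different blocks, giving {A,B,E} and {C,F}.
On input b, block {H,I,J,K} splits into {H,I} and {J,K}.
No further refinement is possible. Final partition (6 blocks): {G,L,M} | {A,B,E} | {H,I} | {D} | {C,F} | {J,K}.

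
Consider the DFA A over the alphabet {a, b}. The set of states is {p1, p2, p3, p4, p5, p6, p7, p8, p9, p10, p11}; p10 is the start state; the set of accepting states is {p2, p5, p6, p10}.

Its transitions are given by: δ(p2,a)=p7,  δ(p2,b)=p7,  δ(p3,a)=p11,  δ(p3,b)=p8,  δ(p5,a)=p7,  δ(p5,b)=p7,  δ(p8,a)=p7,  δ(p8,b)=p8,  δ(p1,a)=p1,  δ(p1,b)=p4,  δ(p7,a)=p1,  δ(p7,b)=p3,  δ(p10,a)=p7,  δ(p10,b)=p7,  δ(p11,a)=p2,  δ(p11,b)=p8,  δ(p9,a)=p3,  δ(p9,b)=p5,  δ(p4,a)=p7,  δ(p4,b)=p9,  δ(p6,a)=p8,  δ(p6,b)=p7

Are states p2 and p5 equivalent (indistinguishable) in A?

Yes

States {p6} cannot be reached from the start state, so discard them.
Initial partition by acceptance: {p2,p5,p10} | {p1,p3,p4,p7,p8,p9,p11}.
Refine {p1,p3,p4,p7,p8,p9,p11} on symbol a: members go to different blocks, giving {p1,p3,p4,p7,p8,p9} and {p11}.
Split {p1,p3,p4,p7,p8,p9} by δ(·,a) → {p1,p4,p7,p8,p9} and {p3}.
On input a, block {p1,p4,p7,p8,p9} splits into {p1,p4,p7,p8} and {p9}.
Split {p1,p4,p7,p8} by δ(·,b) → {p1,p8} and {p4} and {p7}.
Split {p1,p8} by δ(·,a) → {p1} and {p8}.
No further refinement is possible. Final partition (8 blocks): {p2,p5,p10} | {p1} | {p11} | {p3} | {p9} | {p4} | {p7} | {p8}.
p2 and p5 lie in the same block of the stable partition, so they are equivalent — no string distinguishes them.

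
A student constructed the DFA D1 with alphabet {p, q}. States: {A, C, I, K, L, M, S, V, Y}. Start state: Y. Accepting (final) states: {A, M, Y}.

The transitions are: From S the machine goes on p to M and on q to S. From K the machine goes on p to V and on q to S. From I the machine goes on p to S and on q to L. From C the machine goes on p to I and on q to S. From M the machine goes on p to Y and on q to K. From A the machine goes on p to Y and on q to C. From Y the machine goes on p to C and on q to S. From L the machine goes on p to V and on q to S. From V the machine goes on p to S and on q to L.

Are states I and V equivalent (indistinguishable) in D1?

First remove the unreachable states {A}; 8 states remain.
Start with accepting vs non-accepting: {M,Y} | {C,I,K,L,S,V}.
Refine {M,Y} on symbol p: members go to different blocks, giving {Y} and {M}.
Refine {C,I,K,L,S,V} on symbol p: members go to different blocks, giving {C,I,K,L,V} and {S}.
On input p, block {C,I,K,L,V} splits into {C,K,L} and {I,V}.
No further refinement is possible. Final partition (5 blocks): {Y} | {C,K,L} | {M} | {S} | {I,V}.
I and V lie in the same block of the stable partition, so they are equivalent — no string distinguishes them.

Yes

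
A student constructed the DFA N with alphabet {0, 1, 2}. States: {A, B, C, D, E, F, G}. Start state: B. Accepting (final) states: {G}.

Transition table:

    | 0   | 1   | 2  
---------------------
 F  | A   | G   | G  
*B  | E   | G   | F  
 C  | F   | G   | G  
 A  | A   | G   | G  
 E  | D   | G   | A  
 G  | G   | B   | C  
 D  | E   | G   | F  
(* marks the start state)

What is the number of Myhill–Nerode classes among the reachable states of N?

3

All states are reachable from the start state.
Start with accepting vs non-accepting: {G} | {A,B,C,D,E,F}.
Split {A,B,C,D,E,F} by δ(·,2) → {A,C,F} and {B,D,E}.
No further refinement is possible. Final partition (3 blocks): {G} | {A,C,F} | {B,D,E}.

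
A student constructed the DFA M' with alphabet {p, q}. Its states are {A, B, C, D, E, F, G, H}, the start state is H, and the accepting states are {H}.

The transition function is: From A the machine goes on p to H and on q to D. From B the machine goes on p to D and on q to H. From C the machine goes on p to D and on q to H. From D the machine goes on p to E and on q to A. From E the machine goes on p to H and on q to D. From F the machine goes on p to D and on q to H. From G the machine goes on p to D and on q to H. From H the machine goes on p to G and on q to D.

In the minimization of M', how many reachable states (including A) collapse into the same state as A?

States {B,C,F} cannot be reached from the start state, so discard them.
P0 = {H} | {A,D,E,G}.
On input p, block {A,D,E,G} splits into {A,E} and {D,G}.
On input p, block {D,G} splits into {D} and {G}.
Stable partition: {H} | {A,E} | {D} | {G} — 4 equivalence classes.
The equivalence class containing A is {A,E}, of size 2.

2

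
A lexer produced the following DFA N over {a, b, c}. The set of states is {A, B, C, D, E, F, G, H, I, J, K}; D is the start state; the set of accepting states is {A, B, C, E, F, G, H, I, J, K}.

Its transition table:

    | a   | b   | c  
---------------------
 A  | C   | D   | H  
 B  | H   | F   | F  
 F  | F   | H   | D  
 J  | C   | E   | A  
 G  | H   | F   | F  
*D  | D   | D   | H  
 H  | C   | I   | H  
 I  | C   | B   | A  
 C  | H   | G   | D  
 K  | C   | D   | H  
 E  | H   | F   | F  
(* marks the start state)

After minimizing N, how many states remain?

7

First remove the unreachable states {E,J,K}; 8 states remain.
Start with accepting vs non-accepting: {A,B,C,F,G,H,I} | {D}.
Split {A,B,C,F,G,H,I} by δ(·,b) → {B,C,F,G,H,I} and {A}.
On input c, block {B,C,F,G,H,I} splits into {B,G,H} and {C,F} and {I}.
On input a, block {B,G,H} splits into {B,G} and {H}.
Refine {C,F} on symbol a: members go to different blocks, giving {C} and {F}.
Stable partition: {B,G} | {D} | {A} | {C} | {I} | {H} | {F} — 7 equivalence classes.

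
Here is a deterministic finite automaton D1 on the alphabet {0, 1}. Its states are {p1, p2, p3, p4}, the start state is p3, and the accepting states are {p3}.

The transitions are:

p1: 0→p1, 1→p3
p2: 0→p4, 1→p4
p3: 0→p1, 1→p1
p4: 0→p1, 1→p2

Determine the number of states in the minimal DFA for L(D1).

2

States {p2,p4} cannot be reached from the start state, so discard them.
Initial partition by acceptance: {p3} | {p1}.
The partition is now stable with 2 blocks: {p3} | {p1}.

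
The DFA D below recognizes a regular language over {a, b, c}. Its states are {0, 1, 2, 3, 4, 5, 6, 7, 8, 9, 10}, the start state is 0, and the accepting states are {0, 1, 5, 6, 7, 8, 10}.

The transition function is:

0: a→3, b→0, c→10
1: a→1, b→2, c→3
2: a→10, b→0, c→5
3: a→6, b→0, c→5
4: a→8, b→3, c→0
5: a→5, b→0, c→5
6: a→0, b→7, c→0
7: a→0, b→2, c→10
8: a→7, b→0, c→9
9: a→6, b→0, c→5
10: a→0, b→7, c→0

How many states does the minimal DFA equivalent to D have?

5

States {1,4,8,9} cannot be reached from the start state, so discard them.
Start with accepting vs non-accepting: {0,5,6,7,10} | {2,3}.
On input a, block {0,5,6,7,10} splits into {5,6,7,10} and {0}.
Split {5,6,7,10} by δ(·,a) → {6,7,10} and {5}.
On input b, block {6,7,10} splits into {6,10} and {7}.
The partition is now stable with 5 blocks: {6,10} | {2,3} | {0} | {5} | {7}.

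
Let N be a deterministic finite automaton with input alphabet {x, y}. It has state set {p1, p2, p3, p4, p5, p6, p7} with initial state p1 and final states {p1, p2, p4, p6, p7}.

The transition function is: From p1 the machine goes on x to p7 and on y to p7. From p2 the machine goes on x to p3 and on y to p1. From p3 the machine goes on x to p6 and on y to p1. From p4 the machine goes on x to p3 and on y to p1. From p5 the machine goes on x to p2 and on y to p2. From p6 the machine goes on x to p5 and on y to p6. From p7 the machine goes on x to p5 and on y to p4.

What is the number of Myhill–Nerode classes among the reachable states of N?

6

Every state is reachable, so we keep all 7.
P0 = {p1,p2,p4,p6,p7} | {p3,p5}.
Refine {p1,p2,p4,p6,p7} on symbol x: members go to different blocks, giving {p2,p4,p6,p7} and {p1}.
On input y, block {p2,p4,p6,p7} splits into {p2,p4} and {p6,p7}.
On input x, block {p3,p5} splits into {p3} and {p5}.
Refine {p6,p7} on symbol y: members go to different blocks, giving {p6} and {p7}.
Stable partition: {p2,p4} | {p3} | {p1} | {p6} | {p5} | {p7} — 6 equivalence classes.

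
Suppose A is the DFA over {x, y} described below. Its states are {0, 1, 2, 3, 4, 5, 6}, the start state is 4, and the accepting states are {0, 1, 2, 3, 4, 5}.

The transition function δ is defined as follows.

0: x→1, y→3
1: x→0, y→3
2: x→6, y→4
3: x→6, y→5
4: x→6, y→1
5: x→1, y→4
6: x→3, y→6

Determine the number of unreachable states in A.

1

BFS from 4 reaches {0, 1, 3, 4, 5, 6}; the 1 state(s) 2 are never visited.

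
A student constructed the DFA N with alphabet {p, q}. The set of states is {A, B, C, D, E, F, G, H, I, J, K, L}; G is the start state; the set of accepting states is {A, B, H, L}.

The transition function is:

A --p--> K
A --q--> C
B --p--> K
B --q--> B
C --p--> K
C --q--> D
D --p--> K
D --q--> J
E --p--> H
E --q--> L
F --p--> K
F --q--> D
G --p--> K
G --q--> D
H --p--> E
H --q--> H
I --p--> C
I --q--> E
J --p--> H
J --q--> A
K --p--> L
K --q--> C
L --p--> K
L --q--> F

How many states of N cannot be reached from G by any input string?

No path from G leads to B, I; the other 10 states are all reachable.

2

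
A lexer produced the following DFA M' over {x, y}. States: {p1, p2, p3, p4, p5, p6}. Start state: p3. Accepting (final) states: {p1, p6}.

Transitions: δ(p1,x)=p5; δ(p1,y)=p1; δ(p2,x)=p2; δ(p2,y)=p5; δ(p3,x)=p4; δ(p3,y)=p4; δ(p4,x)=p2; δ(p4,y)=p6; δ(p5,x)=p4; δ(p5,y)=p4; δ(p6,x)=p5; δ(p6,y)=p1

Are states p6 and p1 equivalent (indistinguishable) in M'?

P0 = {p1,p6} | {p2,p3,p4,p5}.
On input y, block {p2,p3,p4,p5} splits into {p2,p3,p5} and {p4}.
Refine {p2,p3,p5} on symbol x: members go to different blocks, giving {p3,p5} and {p2}.
No further refinement is possible. Final partition (4 blocks): {p1,p6} | {p3,p5} | {p4} | {p2}.
p6 and p1 lie in the same block of the stable partition, so they are equivalent — no string distinguishes them.

Yes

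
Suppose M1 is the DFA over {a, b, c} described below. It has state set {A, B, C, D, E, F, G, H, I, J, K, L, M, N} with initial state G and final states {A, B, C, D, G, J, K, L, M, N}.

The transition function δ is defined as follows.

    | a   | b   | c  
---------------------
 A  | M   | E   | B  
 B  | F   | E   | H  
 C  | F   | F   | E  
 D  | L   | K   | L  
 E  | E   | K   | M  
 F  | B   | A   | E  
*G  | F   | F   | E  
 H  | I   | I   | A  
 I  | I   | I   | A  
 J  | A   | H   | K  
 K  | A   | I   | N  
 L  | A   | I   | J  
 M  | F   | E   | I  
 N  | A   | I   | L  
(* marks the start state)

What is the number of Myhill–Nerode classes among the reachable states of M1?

7

First remove the unreachable states {C,D}; 12 states remain.
Initial partition by acceptance: {A,B,G,J,K,L,M,N} | {E,F,H,I}.
Refine {A,B,G,J,K,L,M,N} on symbol a: members go to different blocks, giving {A,J,K,L,N} and {B,G,M}.
Split {A,J,K,L,N} by δ(·,a) → {J,K,L,N} and {A}.
Refine {E,F,H,I} on symbol a: members go to different blocks, giving {E,H,I} and {F}.
On input b, block {E,H,I} splits into {H,I} and {E}.
On input b, block {B,G,M} splits into {B,M} and {G}.
Stable partition: {J,K,L,N} | {H,I} | {B,M} | {A} | {F} | {E} | {G} — 7 equivalence classes.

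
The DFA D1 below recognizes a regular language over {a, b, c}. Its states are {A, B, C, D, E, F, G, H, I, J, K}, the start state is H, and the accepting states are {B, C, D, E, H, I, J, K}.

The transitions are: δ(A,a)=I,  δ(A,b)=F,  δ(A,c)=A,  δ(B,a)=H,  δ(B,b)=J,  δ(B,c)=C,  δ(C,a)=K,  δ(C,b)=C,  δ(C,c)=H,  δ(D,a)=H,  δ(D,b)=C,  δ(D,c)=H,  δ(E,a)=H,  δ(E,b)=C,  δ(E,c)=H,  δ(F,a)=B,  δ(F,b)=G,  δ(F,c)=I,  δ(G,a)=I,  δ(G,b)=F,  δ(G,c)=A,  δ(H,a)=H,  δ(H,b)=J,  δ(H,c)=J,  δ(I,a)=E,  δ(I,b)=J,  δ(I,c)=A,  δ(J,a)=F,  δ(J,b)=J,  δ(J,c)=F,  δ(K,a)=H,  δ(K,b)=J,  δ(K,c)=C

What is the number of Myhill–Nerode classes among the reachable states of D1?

8

First remove the unreachable states {D}; 10 states remain.
Start with accepting vs non-accepting: {B,C,E,H,I,J,K} | {A,F,G}.
On input a, block {B,C,E,H,I,J,K} splits into {B,C,E,H,I,K} and {J}.
Refine {B,C,E,H,I,K} on symbol b: members go to different blocks, giving {B,H,I,K} and {C,E}.
Split {B,H,I,K} by δ(·,a) → {B,H,K} and {I}.
Refine {B,H,K} on symbol c: members go to different blocks, giving {B,K} and {H}.
Split {A,F,G} by δ(·,a) → {A,G} and {F}.
Refine {C,E} on symbol a: members go to different blocks, giving {C} and {E}.
Stable partition: {B,K} | {A,G} | {J} | {C} | {I} | {H} | {F} | {E} — 8 equivalence classes.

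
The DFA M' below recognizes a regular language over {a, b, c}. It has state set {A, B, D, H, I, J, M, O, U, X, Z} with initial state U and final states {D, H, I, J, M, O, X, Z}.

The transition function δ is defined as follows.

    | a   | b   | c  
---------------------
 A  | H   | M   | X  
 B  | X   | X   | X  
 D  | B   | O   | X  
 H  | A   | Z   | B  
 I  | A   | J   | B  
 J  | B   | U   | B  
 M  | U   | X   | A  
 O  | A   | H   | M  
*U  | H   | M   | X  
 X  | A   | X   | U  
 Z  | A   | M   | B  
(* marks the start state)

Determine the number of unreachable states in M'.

4

Starting at U and following transitions, the reachable set is {A, B, H, M, U, X, Z}. That leaves D, I, J, O unreachable — 4 in total.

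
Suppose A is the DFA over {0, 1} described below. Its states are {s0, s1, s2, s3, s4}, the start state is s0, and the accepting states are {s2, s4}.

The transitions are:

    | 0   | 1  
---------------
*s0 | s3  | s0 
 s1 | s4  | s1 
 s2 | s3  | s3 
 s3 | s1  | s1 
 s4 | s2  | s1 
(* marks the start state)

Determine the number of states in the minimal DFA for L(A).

Initial partition by acceptance: {s2,s4} | {s0,s1,s3}.
On input 0, block {s2,s4} splits into {s2} and {s4}.
On input 0, block {s0,s1,s3} splits into {s0,s3} and {s1}.
On input 0, block {s0,s3} splits into {s0} and {s3}.
Stable partition: {s2} | {s0} | {s4} | {s1} | {s3} — 5 equivalence classes.

5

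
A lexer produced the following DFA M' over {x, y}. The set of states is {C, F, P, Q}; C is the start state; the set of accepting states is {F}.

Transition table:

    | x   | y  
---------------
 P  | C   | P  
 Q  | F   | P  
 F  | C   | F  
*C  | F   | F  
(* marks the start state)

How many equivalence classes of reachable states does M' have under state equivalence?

Reachable states from the start: {C,F}. Unreachable: {P,Q} — drop them.
P0 = {F} | {C}.
Stable partition: {F} | {C} — 2 equivalence classes.

2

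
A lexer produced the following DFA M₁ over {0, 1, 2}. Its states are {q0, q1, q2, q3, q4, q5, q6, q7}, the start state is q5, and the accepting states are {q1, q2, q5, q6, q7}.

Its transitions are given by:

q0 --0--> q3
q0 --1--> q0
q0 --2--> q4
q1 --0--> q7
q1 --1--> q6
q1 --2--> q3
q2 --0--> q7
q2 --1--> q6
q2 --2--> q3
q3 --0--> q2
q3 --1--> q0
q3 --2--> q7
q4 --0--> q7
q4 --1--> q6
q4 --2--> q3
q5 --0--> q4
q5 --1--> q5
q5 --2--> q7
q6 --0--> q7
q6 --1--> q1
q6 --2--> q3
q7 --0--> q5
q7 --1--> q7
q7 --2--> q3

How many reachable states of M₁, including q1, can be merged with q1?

3

P0 = {q1,q2,q5,q6,q7} | {q0,q3,q4}.
Refine {q1,q2,q5,q6,q7} on symbol 0: members go to different blocks, giving {q1,q2,q6,q7} and {q5}.
On input 0, block {q1,q2,q6,q7} splits into {q1,q2,q6} and {q7}.
Refine {q0,q3,q4} on symbol 0: members go to different blocks, giving {q0} and {q3} and {q4}.
No further refinement is possible. Final partition (6 blocks): {q1,q2,q6} | {q0} | {q5} | {q7} | {q3} | {q4}.
State q1 belongs to the block {q1,q2,q6}, which has 3 states.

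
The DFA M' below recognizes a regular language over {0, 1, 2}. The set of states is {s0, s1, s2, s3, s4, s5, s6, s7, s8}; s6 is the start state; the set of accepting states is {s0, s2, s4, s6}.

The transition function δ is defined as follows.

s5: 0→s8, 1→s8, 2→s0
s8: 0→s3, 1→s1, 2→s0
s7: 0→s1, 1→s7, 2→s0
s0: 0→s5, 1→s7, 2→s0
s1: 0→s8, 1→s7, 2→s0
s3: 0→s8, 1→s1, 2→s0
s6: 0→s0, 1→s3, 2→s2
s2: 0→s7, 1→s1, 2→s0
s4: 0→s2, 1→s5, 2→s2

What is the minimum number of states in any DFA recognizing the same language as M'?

3

Reachable states from the start: {s0,s1,s2,s3,s5,s6,s7,s8}. Unreachable: {s4} — drop them.
P0 = {s0,s2,s6} | {s1,s3,s5,s7,s8}.
Refine {s0,s2,s6} on symbol 0: members go to different blocks, giving {s0,s2} and {s6}.
Stable partition: {s0,s2} | {s1,s3,s5,s7,s8} | {s6} — 3 equivalence classes.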